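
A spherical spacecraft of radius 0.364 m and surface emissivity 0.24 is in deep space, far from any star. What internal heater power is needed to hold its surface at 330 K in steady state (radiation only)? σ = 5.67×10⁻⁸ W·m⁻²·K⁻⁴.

P ≈ 269 W

P = εσ·4πr²·T⁴.
4πr² = 1.665 m²; T⁴ = 1.186×10¹⁰ K⁴.
P = 0.24·5.67×10⁻⁸·1.665·1.186×10¹⁰.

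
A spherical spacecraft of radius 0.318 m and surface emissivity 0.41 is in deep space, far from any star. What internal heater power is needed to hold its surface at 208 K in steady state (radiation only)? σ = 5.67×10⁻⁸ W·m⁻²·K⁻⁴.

P = εσ·4πr²·T⁴.
4πr² = 1.271 m²; T⁴ = 1.872×10⁹ K⁴.
P = 0.41·5.67×10⁻⁸·1.271·1.872×10⁹.

P ≈ 55.3 W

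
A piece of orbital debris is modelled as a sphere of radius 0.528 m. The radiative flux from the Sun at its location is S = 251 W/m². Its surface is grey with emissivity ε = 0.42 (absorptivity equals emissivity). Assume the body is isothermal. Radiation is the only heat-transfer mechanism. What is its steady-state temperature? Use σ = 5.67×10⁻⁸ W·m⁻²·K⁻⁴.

At equilibrium, absorbed power = emitted power.
Absorbing cross-section = πr² = 0.8758 m²; emitting surface = 4πr² = 3.503 m² (ratio 4).
εS·A_cross = εσ·A_surf·T⁴  ⇒  T⁴ = S/(4σ)   (ε cancels).
T⁴ = 251/(4·5.67×10⁻⁸) = 1.107×10⁹ K⁴.
T = (1.107×10⁹)^(1/4).

T ≈ 182 K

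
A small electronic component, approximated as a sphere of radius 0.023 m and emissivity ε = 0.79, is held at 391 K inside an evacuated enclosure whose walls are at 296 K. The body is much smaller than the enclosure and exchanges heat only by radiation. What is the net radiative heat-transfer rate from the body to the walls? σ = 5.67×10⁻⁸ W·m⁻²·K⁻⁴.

For a small grey body in a large enclosure: P_net = εσA(T_body⁴ − T_wall⁴).
A = 4πr² = 0.006648 m²; T_body⁴ − T_wall⁴ = 2.337×10¹⁰ − 7.677×10⁹ = 1.570×10¹⁰ K⁴.
|P_net| = 0.79·5.67×10⁻⁸·0.006648·1.570×10¹⁰.

P_net ≈ 4.67 W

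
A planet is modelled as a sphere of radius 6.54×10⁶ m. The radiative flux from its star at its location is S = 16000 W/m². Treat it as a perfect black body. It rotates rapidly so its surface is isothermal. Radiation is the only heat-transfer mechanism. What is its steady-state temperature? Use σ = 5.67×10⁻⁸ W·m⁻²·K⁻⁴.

T ≈ 515 K

At equilibrium, absorbed power = emitted power.
Absorbing cross-section = πr² = 1.344×10¹⁴ m²; emitting surface = 4πr² = 5.375×10¹⁴ m² (ratio 4).
S·A_cross = εσ·A_surf·T⁴  ⇒  T⁴ = S/(4σ).
T⁴ = 1.00·16000/(4·5.67×10⁻⁸) = 7.055×10¹⁰ K⁴.
T = (7.055×10¹⁰)^(1/4).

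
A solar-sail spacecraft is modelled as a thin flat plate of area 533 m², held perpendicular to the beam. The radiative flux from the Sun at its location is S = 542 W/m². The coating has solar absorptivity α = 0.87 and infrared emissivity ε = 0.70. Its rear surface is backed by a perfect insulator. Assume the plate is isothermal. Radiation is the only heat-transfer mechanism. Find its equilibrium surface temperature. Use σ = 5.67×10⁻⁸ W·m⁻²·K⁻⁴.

At equilibrium, absorbed power = emitted power.
Absorbing cross-section = A = 533.0 m²; emitting surface = A = 533.0 m² (ratio 1).
αS·A_cross = εσ·A_surf·T⁴  ⇒  T⁴ = αS/(ε·1σ).
T⁴ = 0.870·542/(0.70·1·5.67×10⁻⁸) = 1.188×10¹⁰ K⁴.
T = (1.188×10¹⁰)^(1/4).

T ≈ 330 K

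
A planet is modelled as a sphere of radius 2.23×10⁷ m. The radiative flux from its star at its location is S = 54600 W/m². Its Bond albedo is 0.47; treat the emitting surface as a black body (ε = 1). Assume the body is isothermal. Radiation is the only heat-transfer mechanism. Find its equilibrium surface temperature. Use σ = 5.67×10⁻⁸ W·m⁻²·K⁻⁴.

T ≈ 598 K

At equilibrium, absorbed power = emitted power.
Absorbing cross-section = πr² = 1.562×10¹⁵ m²; emitting surface = 4πr² = 6.249×10¹⁵ m² (ratio 4).
(1−a)S·A_cross = εσ·A_surf·T⁴  ⇒  T⁴ = (1−a)S/(4σ).
T⁴ = 0.530·54600/(4·5.67×10⁻⁸) = 1.276×10¹¹ K⁴.
T = (1.276×10¹¹)^(1/4).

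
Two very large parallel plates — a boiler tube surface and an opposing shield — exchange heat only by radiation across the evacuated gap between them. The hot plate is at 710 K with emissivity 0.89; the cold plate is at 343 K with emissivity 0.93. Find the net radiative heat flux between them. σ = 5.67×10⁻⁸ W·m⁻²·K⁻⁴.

q ≈ 11400 W/m²

For two infinite grey parallel plates, q = σ(T₁⁴ − T₂⁴)/(1/ε₁ + 1/ε₂ − 1).
T₁⁴ − T₂⁴ = 2.541×10¹¹ − 1.384×10¹⁰ = 2.403×10¹¹ K⁴.
1/ε₁ + 1/ε₂ − 1 = 1.124 + 1.075 − 1 = 1.199.
q = 5.67×10⁻⁸ × 2.403×10¹¹ / 1.199.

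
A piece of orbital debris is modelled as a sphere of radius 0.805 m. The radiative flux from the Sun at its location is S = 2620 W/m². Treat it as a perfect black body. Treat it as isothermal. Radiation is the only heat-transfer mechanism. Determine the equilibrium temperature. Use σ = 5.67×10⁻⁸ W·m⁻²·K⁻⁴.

T ≈ 328 K

At equilibrium, absorbed power = emitted power.
Absorbing cross-section = πr² = 2.036 m²; emitting surface = 4πr² = 8.143 m² (ratio 4).
S·A_cross = εσ·A_surf·T⁴  ⇒  T⁴ = S/(4σ).
T⁴ = 1.00·2620/(4·5.67×10⁻⁸) = 1.155×10¹⁰ K⁴.
T = (1.155×10¹⁰)^(1/4).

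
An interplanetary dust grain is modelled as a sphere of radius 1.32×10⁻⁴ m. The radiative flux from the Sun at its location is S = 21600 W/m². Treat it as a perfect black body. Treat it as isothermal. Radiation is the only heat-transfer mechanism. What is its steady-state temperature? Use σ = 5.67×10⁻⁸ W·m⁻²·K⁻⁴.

At equilibrium, absorbed power = emitted power.
Absorbing cross-section = πr² = 5.474×10⁻⁸ m²; emitting surface = 4πr² = 2.190×10⁻⁷ m² (ratio 4).
S·A_cross = εσ·A_surf·T⁴  ⇒  T⁴ = S/(4σ).
T⁴ = 1.00·21600/(4·5.67×10⁻⁸) = 9.524×10¹⁰ K⁴.
T = (9.524×10¹⁰)^(1/4).

T ≈ 556 K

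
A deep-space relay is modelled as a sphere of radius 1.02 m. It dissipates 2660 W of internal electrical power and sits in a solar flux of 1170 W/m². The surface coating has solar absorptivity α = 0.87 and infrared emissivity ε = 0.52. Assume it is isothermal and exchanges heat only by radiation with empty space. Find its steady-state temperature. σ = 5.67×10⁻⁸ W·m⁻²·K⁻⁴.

At steady state, absorbed solar power + internal power = radiated power.
Absorbed: α·S·A_cross = 0.87·1170·3.269 = 3327 W (cross-section πr²).
Total input = 3327 + 2660 = 5987 W.
Radiated: εσ·A_surf·T⁴ with A_surf = 4πr² = 13.07 m².
T⁴ = 5987/(0.52·5.67×10⁻⁸·13.07) = 1.553×10¹⁰ K⁴.

T ≈ 353 K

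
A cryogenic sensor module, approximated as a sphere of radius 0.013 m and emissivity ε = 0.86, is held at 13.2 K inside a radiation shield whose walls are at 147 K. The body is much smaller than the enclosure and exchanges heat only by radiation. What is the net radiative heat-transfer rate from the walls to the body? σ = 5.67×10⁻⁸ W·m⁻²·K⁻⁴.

P_net ≈ 0.0484 W

For a small grey body in a large enclosure: P_net = εσA(T_body⁴ − T_wall⁴).
A = 4πr² = 0.002124 m²; T_body⁴ − T_wall⁴ = 30360 − 4.669×10⁸ = -4.669×10⁸ K⁴.
|P_net| = 0.86·5.67×10⁻⁸·0.002124·4.669×10⁸.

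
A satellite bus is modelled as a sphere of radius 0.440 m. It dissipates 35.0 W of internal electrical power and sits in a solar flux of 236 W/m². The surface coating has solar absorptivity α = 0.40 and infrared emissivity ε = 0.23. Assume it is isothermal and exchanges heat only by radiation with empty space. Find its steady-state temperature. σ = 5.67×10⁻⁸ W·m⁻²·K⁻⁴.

At steady state, absorbed solar power + internal power = radiated power.
Absorbed: α·S·A_cross = 0.40·236·0.6082 = 57.42 W (cross-section πr²).
Total input = 57.42 + 35.0 = 92.42 W.
Radiated: εσ·A_surf·T⁴ with A_surf = 4πr² = 2.433 m².
T⁴ = 92.42/(0.23·5.67×10⁻⁸·2.433) = 2.913×10⁹ K⁴.

T ≈ 232 K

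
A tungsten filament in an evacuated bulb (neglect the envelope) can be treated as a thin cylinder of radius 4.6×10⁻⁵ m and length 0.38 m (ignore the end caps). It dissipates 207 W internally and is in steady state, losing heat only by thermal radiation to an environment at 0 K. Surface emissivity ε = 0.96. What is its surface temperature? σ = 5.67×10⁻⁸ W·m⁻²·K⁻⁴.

Steady state: internal power = radiated power, P = εσA T⁴.
Radiating area A = 2πrL = 1.098×10⁻⁴ m².
T⁴ = P/(εσA) = 207/(0.96·5.67×10⁻⁸·1.098×10⁻⁴) = 3.463×10¹³ K⁴.
T = (3.463×10¹³)^(1/4).

T ≈ 2430 K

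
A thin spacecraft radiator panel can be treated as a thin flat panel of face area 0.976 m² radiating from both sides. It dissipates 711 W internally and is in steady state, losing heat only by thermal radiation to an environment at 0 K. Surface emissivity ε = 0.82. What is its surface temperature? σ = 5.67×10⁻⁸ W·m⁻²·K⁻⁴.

T ≈ 298 K

Steady state: internal power = radiated power, P = εσA T⁴.
Radiating area A = 2·0.976 = 1.952 m².
T⁴ = P/(εσA) = 711/(0.82·5.67×10⁻⁸·1.952) = 7.834×10⁹ K⁴.
T = (7.834×10⁹)^(1/4).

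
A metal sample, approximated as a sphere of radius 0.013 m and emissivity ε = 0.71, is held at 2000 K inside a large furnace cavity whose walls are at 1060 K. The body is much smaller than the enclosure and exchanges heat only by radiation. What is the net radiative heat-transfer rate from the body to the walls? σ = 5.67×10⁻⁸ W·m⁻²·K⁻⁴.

P_net ≈ 1260 W

For a small grey body in a large enclosure: P_net = εσA(T_body⁴ − T_wall⁴).
A = 4πr² = 0.002124 m²; T_body⁴ − T_wall⁴ = 1.600×10¹³ − 1.262×10¹² = 1.474×10¹³ K⁴.
|P_net| = 0.71·5.67×10⁻⁸·0.002124·1.474×10¹³.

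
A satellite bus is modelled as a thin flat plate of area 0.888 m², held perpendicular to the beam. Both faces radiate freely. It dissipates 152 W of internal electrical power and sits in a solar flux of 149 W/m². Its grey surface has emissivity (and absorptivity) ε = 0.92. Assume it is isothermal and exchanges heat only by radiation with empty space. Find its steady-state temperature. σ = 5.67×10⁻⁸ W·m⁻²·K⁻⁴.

T ≈ 233 K

At steady state, absorbed solar power + internal power = radiated power.
Absorbed: α·S·A_cross = 0.92·149·0.8880 = 121.7 W (cross-section A).
Total input = 121.7 + 152 = 273.7 W.
Radiated: εσ·A_surf·T⁴ with A_surf = 2A = 1.776 m².
T⁴ = 273.7/(0.92·5.67×10⁻⁸·1.776) = 2.955×10⁹ K⁴.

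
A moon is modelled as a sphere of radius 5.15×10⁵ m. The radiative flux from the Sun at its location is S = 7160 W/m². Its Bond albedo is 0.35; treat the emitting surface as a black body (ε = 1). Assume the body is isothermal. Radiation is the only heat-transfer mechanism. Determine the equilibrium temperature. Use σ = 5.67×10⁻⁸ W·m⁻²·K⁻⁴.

At equilibrium, absorbed power = emitted power.
Absorbing cross-section = πr² = 8.332×10¹¹ m²; emitting surface = 4πr² = 3.333×10¹² m² (ratio 4).
(1−a)S·A_cross = εσ·A_surf·T⁴  ⇒  T⁴ = (1−a)S/(4σ).
T⁴ = 0.650·7160/(4·5.67×10⁻⁸) = 2.052×10¹⁰ K⁴.
T = (2.052×10¹⁰)^(1/4).

T ≈ 378 K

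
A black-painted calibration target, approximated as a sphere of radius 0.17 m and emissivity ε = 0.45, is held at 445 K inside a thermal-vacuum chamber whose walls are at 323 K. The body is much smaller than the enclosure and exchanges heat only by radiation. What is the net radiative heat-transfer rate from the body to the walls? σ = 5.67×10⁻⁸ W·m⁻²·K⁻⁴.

P_net ≈ 263 W

For a small grey body in a large enclosure: P_net = εσA(T_body⁴ − T_wall⁴).
A = 4πr² = 0.3632 m²; T_body⁴ − T_wall⁴ = 3.921×10¹⁰ − 1.088×10¹⁰ = 2.833×10¹⁰ K⁴.
|P_net| = 0.45·5.67×10⁻⁸·0.3632·2.833×10¹⁰.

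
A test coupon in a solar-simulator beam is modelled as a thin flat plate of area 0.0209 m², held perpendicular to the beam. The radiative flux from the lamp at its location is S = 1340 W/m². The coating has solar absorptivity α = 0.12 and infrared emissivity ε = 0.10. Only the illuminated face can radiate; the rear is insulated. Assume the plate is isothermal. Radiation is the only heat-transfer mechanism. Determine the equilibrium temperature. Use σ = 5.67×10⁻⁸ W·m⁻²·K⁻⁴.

At equilibrium, absorbed power = emitted power.
Absorbing cross-section = A = 0.02090 m²; emitting surface = A = 0.02090 m² (ratio 1).
αS·A_cross = εσ·A_surf·T⁴  ⇒  T⁴ = αS/(ε·1σ).
T⁴ = 0.120·1340/(0.10·1·5.67×10⁻⁸) = 2.836×10¹⁰ K⁴.
T = (2.836×10¹⁰)^(1/4).

T ≈ 410 K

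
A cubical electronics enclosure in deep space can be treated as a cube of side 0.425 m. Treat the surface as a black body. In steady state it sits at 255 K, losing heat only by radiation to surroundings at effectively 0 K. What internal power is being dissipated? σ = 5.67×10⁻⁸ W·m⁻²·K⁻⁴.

Steady state: P = εσA T⁴.
A = 6L² = 1.084 m²; T⁴ = (255)⁴ = 4.228×10⁹ K⁴.
P = 1.0 × 5.67×10⁻⁸ × 1.084 × 4.228×10⁹.

P ≈ 260 W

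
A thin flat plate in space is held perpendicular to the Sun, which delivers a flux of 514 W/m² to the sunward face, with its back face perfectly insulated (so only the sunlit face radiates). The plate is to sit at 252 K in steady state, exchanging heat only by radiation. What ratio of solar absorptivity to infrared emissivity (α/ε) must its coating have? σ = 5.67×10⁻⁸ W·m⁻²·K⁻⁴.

Balance: αS·A = εσ·1A·T⁴ ⇒ α/ε = σT⁴/S.
α/ε = 5.67×10⁻⁸·(252)⁴/514 = 5.67×10⁻⁸·4.033×10⁹/514.

α/ε ≈ 0.445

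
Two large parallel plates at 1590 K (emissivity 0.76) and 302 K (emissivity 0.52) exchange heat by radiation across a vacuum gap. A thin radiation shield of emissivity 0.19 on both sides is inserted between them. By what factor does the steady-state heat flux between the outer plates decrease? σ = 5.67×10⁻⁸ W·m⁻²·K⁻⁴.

Without shield: q₀ = σΔ(T⁴)/(1/ε₁+1/ε₂−1) with denominator 2.239.
With shield the two gaps are in series; the resistances add: (1/ε₁+1/ε_s−1)+(1/ε_s+1/ε₂−1) = 5.579+6.186 = 11.77.
Heat-flux ratio q₀/q = 11.77/2.239.

factor ≈ 5.25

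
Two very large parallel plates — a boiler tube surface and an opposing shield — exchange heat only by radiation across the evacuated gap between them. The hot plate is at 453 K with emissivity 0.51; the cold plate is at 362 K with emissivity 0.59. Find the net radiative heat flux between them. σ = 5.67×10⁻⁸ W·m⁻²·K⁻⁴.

q ≈ 532 W/m²

For two infinite grey parallel plates, q = σ(T₁⁴ − T₂⁴)/(1/ε₁ + 1/ε₂ − 1).
T₁⁴ − T₂⁴ = 4.211×10¹⁰ − 1.717×10¹⁰ = 2.494×10¹⁰ K⁴.
1/ε₁ + 1/ε₂ − 1 = 1.961 + 1.695 − 1 = 2.656.
q = 5.67×10⁻⁸ × 2.494×10¹⁰ / 2.656.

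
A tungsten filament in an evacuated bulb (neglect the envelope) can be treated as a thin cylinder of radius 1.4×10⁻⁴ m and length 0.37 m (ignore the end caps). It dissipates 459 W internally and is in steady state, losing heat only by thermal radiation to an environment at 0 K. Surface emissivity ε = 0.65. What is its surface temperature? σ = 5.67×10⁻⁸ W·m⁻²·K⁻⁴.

T ≈ 2490 K

Steady state: internal power = radiated power, P = εσA T⁴.
Radiating area A = 2πrL = 3.255×10⁻⁴ m².
T⁴ = P/(εσA) = 459/(0.65·5.67×10⁻⁸·3.255×10⁻⁴) = 3.827×10¹³ K⁴.
T = (3.827×10¹³)^(1/4).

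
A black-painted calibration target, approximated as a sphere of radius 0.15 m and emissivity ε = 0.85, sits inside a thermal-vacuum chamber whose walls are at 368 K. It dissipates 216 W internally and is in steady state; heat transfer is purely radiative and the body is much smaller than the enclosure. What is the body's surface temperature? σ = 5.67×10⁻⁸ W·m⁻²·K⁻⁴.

T ≈ 430 K

For a small grey body in a large enclosure, net radiated power = εσA(T⁴ − T_w⁴).
Steady state: P = εσA(T⁴ − T_w⁴) with A = 4πr² = 0.2827 m².
T⁴ = P/(εσA) + T_w⁴ = 216/(0.85·5.67×10⁻⁸·0.2827) + (368)⁴
    = 1.585×10¹⁰ + 1.834×10¹⁰ = 3.419×10¹⁰ K⁴.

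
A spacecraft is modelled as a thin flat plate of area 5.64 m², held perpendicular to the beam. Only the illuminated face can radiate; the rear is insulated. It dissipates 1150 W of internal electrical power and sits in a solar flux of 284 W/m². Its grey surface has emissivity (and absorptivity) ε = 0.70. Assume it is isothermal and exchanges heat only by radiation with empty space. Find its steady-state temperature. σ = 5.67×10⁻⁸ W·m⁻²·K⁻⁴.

At steady state, absorbed solar power + internal power = radiated power.
Absorbed: α·S·A_cross = 0.70·284·5.640 = 1121 W (cross-section A).
Total input = 1121 + 1150 = 2271 W.
Radiated: εσ·A_surf·T⁴ with A_surf = A = 5.640 m².
T⁴ = 2271/(0.70·5.67×10⁻⁸·5.640) = 1.015×10¹⁰ K⁴.

T ≈ 317 K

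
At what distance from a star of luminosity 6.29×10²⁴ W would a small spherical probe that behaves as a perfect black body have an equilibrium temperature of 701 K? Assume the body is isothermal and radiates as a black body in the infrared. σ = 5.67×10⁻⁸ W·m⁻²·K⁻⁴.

For an isothermal black-emitting sphere, (1−a)S·πr² = σ·4πr²·T⁴ ⇒ S = 4σT⁴/(1−a).
S = 4·5.67×10⁻⁸·(701)⁴/1.00 = 54770 W/m².
Flux falls as S = L/(4πd²), so d = √(L/(4πS)) = √(6.29×10²⁴/(4π·54770)).

d ≈ 3.02×10⁹ m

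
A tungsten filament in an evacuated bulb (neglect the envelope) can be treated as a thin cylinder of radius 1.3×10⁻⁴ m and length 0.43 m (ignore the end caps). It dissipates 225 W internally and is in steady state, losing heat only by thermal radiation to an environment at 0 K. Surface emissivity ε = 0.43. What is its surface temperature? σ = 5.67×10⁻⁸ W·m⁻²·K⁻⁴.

Steady state: internal power = radiated power, P = εσA T⁴.
Radiating area A = 2πrL = 3.512×10⁻⁴ m².
T⁴ = P/(εσA) = 225/(0.43·5.67×10⁻⁸·3.512×10⁻⁴) = 2.627×10¹³ K⁴.
T = (2.627×10¹³)^(1/4).

T ≈ 2260 K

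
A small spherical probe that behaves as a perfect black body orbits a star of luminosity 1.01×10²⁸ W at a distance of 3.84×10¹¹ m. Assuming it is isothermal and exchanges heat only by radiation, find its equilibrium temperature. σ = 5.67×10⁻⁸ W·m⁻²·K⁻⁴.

T ≈ 394 K

First find the stellar flux at distance d: S = L/(4πd²) = 1.01×10²⁸/(4π·(3.84×10¹¹)²) = 5451 W/m².
For an isothermal sphere, absorbed (1−a)S·πr² = emitted σ·4πr²·T⁴, so T⁴ = (1−a)S/(4σ).
T⁴ = 1.00·5451/(4·5.67×10⁻⁸) = 2.403×10¹⁰ K⁴.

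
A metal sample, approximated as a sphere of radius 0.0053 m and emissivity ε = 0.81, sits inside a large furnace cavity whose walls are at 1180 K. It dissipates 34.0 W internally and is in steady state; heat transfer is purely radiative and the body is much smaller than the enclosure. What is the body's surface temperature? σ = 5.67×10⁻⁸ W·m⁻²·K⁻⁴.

T ≈ 1420 K

For a small grey body in a large enclosure, net radiated power = εσA(T⁴ − T_w⁴).
Steady state: P = εσA(T⁴ − T_w⁴) with A = 4πr² = 3.530×10⁻⁴ m².
T⁴ = P/(εσA) + T_w⁴ = 34.0/(0.81·5.67×10⁻⁸·3.530×10⁻⁴) + (1180)⁴
    = 2.097×10¹² + 1.939×10¹² = 4.036×10¹² K⁴.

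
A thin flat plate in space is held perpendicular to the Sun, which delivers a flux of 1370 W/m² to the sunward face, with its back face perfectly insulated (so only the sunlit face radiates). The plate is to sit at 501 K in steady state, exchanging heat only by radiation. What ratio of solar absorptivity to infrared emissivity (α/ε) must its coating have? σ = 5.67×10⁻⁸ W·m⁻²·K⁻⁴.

α/ε ≈ 2.61

Balance: αS·A = εσ·1A·T⁴ ⇒ α/ε = σT⁴/S.
α/ε = 5.67×10⁻⁸·(501)⁴/1370 = 5.67×10⁻⁸·6.300×10¹⁰/1370.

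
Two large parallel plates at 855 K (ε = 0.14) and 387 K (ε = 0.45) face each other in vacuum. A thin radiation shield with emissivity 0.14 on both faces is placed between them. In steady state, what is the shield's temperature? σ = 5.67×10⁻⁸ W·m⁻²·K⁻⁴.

In steady state the net flux on the hot side equals that on the cold side.
σ(T₁⁴−T_s⁴)/D₁ = σ(T_s⁴−T₂⁴)/D₂, with D₁ = 1/ε₁+1/ε_s−1 = 13.29, D₂ = 1/ε_s+1/ε₂−1 = 8.365.
Solve for T_s⁴: T_s⁴ = (D₂·T₁⁴ + D₁·T₂⁴)/(D₁+D₂) = 2.202×10¹¹ K⁴.

T_s ≈ 685 K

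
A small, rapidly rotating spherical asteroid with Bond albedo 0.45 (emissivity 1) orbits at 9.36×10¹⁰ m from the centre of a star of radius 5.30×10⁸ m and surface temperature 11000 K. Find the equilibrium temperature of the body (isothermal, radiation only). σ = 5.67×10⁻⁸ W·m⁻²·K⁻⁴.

T ≈ 504 K

The star's surface emits σT_*⁴; at distance d the flux is S = σT_*⁴(R_*/d)².
S = 5.67×10⁻⁸·(11000)⁴·(5.30×10⁸/9.36×10¹⁰)² = 26620 W/m².
For an isothermal sphere T⁴ = (1−a)S/(4σ) = 6.455×10¹⁰ K⁴.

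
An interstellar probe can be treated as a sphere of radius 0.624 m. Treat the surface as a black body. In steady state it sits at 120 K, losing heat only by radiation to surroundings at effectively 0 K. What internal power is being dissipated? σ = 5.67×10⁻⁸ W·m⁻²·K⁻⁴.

P ≈ 57.5 W

Steady state: P = εσA T⁴.
A = 4πr² = 4.893 m²; T⁴ = (120)⁴ = 2.074×10⁸ K⁴.
P = 1.0 × 5.67×10⁻⁸ × 4.893 × 2.074×10⁸.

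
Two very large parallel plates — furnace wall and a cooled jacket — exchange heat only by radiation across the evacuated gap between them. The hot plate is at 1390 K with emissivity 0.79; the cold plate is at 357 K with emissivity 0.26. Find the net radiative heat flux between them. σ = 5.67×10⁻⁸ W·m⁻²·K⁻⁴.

For two infinite grey parallel plates, q = σ(T₁⁴ − T₂⁴)/(1/ε₁ + 1/ε₂ − 1).
T₁⁴ − T₂⁴ = 3.733×10¹² − 1.624×10¹⁰ = 3.717×10¹² K⁴.
1/ε₁ + 1/ε₂ − 1 = 1.266 + 3.846 − 1 = 4.112.
q = 5.67×10⁻⁸ × 3.717×10¹² / 4.112.

q ≈ 51300 W/m²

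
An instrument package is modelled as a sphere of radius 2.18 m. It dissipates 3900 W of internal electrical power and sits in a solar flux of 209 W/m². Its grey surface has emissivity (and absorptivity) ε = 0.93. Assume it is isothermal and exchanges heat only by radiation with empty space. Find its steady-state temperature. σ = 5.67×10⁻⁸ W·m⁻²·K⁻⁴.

T ≈ 216 K

At steady state, absorbed solar power + internal power = radiated power.
Absorbed: α·S·A_cross = 0.93·209·14.93 = 2902 W (cross-section πr²).
Total input = 2902 + 3900 = 6802 W.
Radiated: εσ·A_surf·T⁴ with A_surf = 4πr² = 59.72 m².
T⁴ = 6802/(0.93·5.67×10⁻⁸·59.72) = 2.160×10⁹ K⁴.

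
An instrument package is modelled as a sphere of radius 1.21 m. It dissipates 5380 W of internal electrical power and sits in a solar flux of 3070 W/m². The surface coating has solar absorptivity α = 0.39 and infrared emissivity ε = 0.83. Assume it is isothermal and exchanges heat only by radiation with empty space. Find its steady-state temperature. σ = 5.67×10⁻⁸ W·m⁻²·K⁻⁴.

At steady state, absorbed solar power + internal power = radiated power.
Absorbed: α·S·A_cross = 0.39·3070·4.600 = 5507 W (cross-section πr²).
Total input = 5507 + 5380 = 10890 W.
Radiated: εσ·A_surf·T⁴ with A_surf = 4πr² = 18.40 m².
T⁴ = 10890/(0.83·5.67×10⁻⁸·18.40) = 1.257×10¹⁰ K⁴.

T ≈ 335 K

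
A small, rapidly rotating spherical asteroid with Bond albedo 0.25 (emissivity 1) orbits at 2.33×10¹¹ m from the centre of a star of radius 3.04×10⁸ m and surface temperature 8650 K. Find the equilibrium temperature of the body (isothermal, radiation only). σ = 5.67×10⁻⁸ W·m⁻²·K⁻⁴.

T ≈ 206 K

The star's surface emits σT_*⁴; at distance d the flux is S = σT_*⁴(R_*/d)².
S = 5.67×10⁻⁸·(8650)⁴·(3.04×10⁸/2.33×10¹¹)² = 540.4 W/m².
For an isothermal sphere T⁴ = (1−a)S/(4σ) = 1.787×10⁹ K⁴.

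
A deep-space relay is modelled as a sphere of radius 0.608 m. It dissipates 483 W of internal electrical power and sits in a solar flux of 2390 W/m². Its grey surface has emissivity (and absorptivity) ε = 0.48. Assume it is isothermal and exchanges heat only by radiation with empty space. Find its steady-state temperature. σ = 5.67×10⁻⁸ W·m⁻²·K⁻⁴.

At steady state, absorbed solar power + internal power = radiated power.
Absorbed: α·S·A_cross = 0.48·2390·1.161 = 1332 W (cross-section πr²).
Total input = 1332 + 483 = 1815 W.
Radiated: εσ·A_surf·T⁴ with A_surf = 4πr² = 4.645 m².
T⁴ = 1815/(0.48·5.67×10⁻⁸·4.645) = 1.436×10¹⁰ K⁴.

T ≈ 346 K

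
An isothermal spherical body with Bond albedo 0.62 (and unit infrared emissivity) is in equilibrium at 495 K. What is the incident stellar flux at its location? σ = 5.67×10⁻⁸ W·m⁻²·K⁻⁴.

(1−a)S·πr² = σ·4πr²·T⁴ ⇒ S = 4σT⁴/(1−a).
S = 4·5.67×10⁻⁸·6.004×10¹⁰/0.380.

S ≈ 35800 W/m²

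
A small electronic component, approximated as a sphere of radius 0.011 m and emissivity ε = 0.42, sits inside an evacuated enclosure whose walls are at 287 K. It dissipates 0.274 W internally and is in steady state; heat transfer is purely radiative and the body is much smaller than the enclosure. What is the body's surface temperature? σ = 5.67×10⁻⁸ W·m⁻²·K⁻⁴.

For a small grey body in a large enclosure, net radiated power = εσA(T⁴ − T_w⁴).
Steady state: P = εσA(T⁴ − T_w⁴) with A = 4πr² = 0.001521 m².
T⁴ = P/(εσA) + T_w⁴ = 0.274/(0.42·5.67×10⁻⁸·0.001521) + (287)⁴
    = 7.567×10⁹ + 6.785×10⁹ = 1.435×10¹⁰ K⁴.

T ≈ 346 K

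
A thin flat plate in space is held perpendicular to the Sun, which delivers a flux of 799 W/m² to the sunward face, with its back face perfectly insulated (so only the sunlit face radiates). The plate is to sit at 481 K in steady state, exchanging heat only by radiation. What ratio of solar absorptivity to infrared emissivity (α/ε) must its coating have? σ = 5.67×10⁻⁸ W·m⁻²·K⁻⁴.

α/ε ≈ 3.80

Balance: αS·A = εσ·1A·T⁴ ⇒ α/ε = σT⁴/S.
α/ε = 5.67×10⁻⁸·(481)⁴/799 = 5.67×10⁻⁸·5.353×10¹⁰/799.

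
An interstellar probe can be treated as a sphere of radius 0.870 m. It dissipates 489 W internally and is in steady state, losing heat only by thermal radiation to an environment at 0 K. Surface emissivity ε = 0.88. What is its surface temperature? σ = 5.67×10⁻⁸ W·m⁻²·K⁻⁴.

T ≈ 179 K

Steady state: internal power = radiated power, P = εσA T⁴.
Radiating area A = 4πr² = 9.511 m².
T⁴ = P/(εσA) = 489/(0.88·5.67×10⁻⁸·9.511) = 1.030×10⁹ K⁴.
T = (1.030×10⁹)^(1/4).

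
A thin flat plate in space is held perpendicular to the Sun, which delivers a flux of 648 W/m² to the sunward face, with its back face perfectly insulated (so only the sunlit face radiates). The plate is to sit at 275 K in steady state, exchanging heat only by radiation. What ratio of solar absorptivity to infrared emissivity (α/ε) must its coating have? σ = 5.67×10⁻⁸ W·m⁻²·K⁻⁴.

α/ε ≈ 0.500

Balance: αS·A = εσ·1A·T⁴ ⇒ α/ε = σT⁴/S.
α/ε = 5.67×10⁻⁸·(275)⁴/648 = 5.67×10⁻⁸·5.719×10⁹/648.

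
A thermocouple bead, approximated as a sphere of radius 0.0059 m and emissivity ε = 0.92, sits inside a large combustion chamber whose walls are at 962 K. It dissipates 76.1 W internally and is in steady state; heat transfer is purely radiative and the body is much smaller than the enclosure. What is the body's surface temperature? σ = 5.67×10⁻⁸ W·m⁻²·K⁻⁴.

T ≈ 1430 K

For a small grey body in a large enclosure, net radiated power = εσA(T⁴ − T_w⁴).
Steady state: P = εσA(T⁴ − T_w⁴) with A = 4πr² = 4.374×10⁻⁴ m².
T⁴ = P/(εσA) + T_w⁴ = 76.1/(0.92·5.67×10⁻⁸·4.374×10⁻⁴) + (962)⁴
    = 3.335×10¹² + 8.564×10¹¹ = 4.191×10¹² K⁴.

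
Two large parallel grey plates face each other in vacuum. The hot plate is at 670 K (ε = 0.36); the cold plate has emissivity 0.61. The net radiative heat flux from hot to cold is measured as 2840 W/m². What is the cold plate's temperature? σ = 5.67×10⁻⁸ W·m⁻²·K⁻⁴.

q = σ(T₁⁴ − T₂⁴)/(1/ε₁ + 1/ε₂ − 1); denominator = 3.417.
T₂⁴ = T₁⁴ − q·(1/ε₁+1/ε₂−1)/σ = 2.015×10¹¹ − 2840·3.417/5.67×10⁻⁸
    = 3.035×10¹⁰ K⁴.

T₂ ≈ 417 K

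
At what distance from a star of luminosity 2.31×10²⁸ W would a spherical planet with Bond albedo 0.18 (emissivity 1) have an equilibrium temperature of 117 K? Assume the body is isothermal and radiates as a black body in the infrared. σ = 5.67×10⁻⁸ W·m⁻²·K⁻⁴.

For an isothermal black-emitting sphere, (1−a)S·πr² = σ·4πr²·T⁴ ⇒ S = 4σT⁴/(1−a).
S = 4·5.67×10⁻⁸·(117)⁴/0.820 = 51.83 W/m².
Flux falls as S = L/(4πd²), so d = √(L/(4πS)) = √(2.31×10²⁸/(4π·51.83)).

d ≈ 5.96×10¹² m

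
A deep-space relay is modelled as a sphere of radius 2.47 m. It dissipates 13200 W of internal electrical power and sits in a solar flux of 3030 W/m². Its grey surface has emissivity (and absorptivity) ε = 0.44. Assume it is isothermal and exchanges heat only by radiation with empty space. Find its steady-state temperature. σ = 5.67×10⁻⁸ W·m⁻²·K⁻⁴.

T ≈ 377 K

At steady state, absorbed solar power + internal power = radiated power.
Absorbed: α·S·A_cross = 0.44·3030·19.17 = 25550 W (cross-section πr²).
Total input = 25550 + 13200 = 38750 W.
Radiated: εσ·A_surf·T⁴ with A_surf = 4πr² = 76.67 m².
T⁴ = 38750/(0.44·5.67×10⁻⁸·76.67) = 2.026×10¹⁰ K⁴.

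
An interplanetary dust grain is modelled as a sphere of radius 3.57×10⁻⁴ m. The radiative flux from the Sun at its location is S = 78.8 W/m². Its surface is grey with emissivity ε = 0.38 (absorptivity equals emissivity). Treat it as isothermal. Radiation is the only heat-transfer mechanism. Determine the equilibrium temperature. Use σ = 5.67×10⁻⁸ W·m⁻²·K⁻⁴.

T ≈ 137 K

At equilibrium, absorbed power = emitted power.
Absorbing cross-section = πr² = 4.004×10⁻⁷ m²; emitting surface = 4πr² = 1.602×10⁻⁶ m² (ratio 4).
εS·A_cross = εσ·A_surf·T⁴  ⇒  T⁴ = S/(4σ)   (ε cancels).
T⁴ = 78.8/(4·5.67×10⁻⁸) = 3.474×10⁸ K⁴.
T = (3.474×10⁸)^(1/4).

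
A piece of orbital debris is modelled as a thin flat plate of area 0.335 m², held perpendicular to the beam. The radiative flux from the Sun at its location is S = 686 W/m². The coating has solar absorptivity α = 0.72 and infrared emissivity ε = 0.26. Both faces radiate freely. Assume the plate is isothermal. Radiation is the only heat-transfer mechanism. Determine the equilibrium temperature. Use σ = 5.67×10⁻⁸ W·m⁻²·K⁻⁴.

T ≈ 360 K

At equilibrium, absorbed power = emitted power.
Absorbing cross-section = A = 0.3350 m²; emitting surface = 2A = 0.6700 m² (ratio 2).
αS·A_cross = εσ·A_surf·T⁴  ⇒  T⁴ = αS/(ε·2σ).
T⁴ = 0.720·686/(0.26·2·5.67×10⁻⁸) = 1.675×10¹⁰ K⁴.
T = (1.675×10¹⁰)^(1/4).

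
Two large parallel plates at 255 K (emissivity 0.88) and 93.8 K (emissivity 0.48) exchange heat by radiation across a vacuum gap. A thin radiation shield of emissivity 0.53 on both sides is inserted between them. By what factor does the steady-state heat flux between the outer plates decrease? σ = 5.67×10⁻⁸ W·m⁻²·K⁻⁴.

factor ≈ 2.25

Without shield: q₀ = σΔ(T⁴)/(1/ε₁+1/ε₂−1) with denominator 2.220.
With shield the two gaps are in series; the resistances add: (1/ε₁+1/ε_s−1)+(1/ε_s+1/ε₂−1) = 2.023+2.970 = 4.993.
Heat-flux ratio q₀/q = 4.993/2.220.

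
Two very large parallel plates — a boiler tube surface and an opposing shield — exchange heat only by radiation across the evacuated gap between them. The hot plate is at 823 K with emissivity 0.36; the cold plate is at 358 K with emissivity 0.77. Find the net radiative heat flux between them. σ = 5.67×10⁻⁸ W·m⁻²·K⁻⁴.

q ≈ 8150 W/m²

For two infinite grey parallel plates, q = σ(T₁⁴ − T₂⁴)/(1/ε₁ + 1/ε₂ − 1).
T₁⁴ − T₂⁴ = 4.588×10¹¹ − 1.643×10¹⁰ = 4.423×10¹¹ K⁴.
1/ε₁ + 1/ε₂ − 1 = 2.778 + 1.299 − 1 = 3.076.
q = 5.67×10⁻⁸ × 4.423×10¹¹ / 3.076.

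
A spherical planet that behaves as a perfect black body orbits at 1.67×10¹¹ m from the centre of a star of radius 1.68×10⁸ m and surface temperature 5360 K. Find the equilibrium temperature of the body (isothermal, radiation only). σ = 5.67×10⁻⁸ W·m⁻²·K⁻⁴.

The star's surface emits σT_*⁴; at distance d the flux is S = σT_*⁴(R_*/d)².
S = 5.67×10⁻⁸·(5360)⁴·(1.68×10⁸/1.67×10¹¹)² = 47.36 W/m².
For an isothermal sphere T⁴ = (1−a)S/(4σ) = 2.088×10⁸ K⁴.

T ≈ 120 K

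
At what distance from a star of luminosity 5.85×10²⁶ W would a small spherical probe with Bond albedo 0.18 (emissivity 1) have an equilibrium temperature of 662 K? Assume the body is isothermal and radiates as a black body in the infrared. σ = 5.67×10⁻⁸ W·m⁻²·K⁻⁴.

d ≈ 2.96×10¹⁰ m

For an isothermal black-emitting sphere, (1−a)S·πr² = σ·4πr²·T⁴ ⇒ S = 4σT⁴/(1−a).
S = 4·5.67×10⁻⁸·(662)⁴/0.820 = 53120 W/m².
Flux falls as S = L/(4πd²), so d = √(L/(4πS)) = √(5.85×10²⁶/(4π·53120)).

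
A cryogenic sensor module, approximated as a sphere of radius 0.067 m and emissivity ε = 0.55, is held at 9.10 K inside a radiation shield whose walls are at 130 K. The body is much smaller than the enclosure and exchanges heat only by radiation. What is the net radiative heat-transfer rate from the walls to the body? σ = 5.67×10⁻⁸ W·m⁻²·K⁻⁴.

For a small grey body in a large enclosure: P_net = εσA(T_body⁴ − T_wall⁴).
A = 4πr² = 0.05641 m²; T_body⁴ − T_wall⁴ = 6857 − 2.856×10⁸ = -2.856×10⁸ K⁴.
|P_net| = 0.55·5.67×10⁻⁸·0.05641·2.856×10⁸.

P_net ≈ 0.502 W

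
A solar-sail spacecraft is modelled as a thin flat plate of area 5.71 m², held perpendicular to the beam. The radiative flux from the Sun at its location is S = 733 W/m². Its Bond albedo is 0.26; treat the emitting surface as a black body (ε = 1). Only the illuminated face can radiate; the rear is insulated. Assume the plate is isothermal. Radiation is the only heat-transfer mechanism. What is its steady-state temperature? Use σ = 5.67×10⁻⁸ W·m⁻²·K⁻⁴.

T ≈ 313 K

At equilibrium, absorbed power = emitted power.
Absorbing cross-section = A = 5.710 m²; emitting surface = A = 5.710 m² (ratio 1).
(1−a)S·A_cross = εσ·A_surf·T⁴  ⇒  T⁴ = (1−a)S/(1σ).
T⁴ = 0.740·733/(1·5.67×10⁻⁸) = 9.566×10⁹ K⁴.
T = (9.566×10⁹)^(1/4).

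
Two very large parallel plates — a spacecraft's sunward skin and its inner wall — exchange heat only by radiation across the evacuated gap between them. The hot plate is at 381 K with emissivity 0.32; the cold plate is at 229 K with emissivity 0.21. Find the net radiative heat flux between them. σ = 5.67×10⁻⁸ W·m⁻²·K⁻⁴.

q ≈ 151 W/m²

For two infinite grey parallel plates, q = σ(T₁⁴ − T₂⁴)/(1/ε₁ + 1/ε₂ − 1).
T₁⁴ − T₂⁴ = 2.107×10¹⁰ − 2.750×10⁹ = 1.832×10¹⁰ K⁴.
1/ε₁ + 1/ε₂ − 1 = 3.125 + 4.762 − 1 = 6.887.
q = 5.67×10⁻⁸ × 1.832×10¹⁰ / 6.887.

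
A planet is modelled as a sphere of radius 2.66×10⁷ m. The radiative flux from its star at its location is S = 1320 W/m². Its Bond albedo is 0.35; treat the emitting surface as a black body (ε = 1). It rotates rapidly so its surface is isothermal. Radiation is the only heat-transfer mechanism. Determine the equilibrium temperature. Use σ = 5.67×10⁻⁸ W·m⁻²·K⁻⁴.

T ≈ 248 K

At equilibrium, absorbed power = emitted power.
Absorbing cross-section = πr² = 2.223×10¹⁵ m²; emitting surface = 4πr² = 8.891×10¹⁵ m² (ratio 4).
(1−a)S·A_cross = εσ·A_surf·T⁴  ⇒  T⁴ = (1−a)S/(4σ).
T⁴ = 0.650·1320/(4·5.67×10⁻⁸) = 3.783×10⁹ K⁴.
T = (3.783×10⁹)^(1/4).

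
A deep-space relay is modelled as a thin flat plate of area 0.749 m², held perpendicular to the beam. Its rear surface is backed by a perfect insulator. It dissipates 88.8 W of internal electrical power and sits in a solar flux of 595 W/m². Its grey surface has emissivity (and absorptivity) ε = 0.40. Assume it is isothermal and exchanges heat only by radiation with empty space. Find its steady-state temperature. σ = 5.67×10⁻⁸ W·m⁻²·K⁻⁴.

At steady state, absorbed solar power + internal power = radiated power.
Absorbed: α·S·A_cross = 0.40·595·0.7490 = 178.3 W (cross-section A).
Total input = 178.3 + 88.8 = 267.1 W.
Radiated: εσ·A_surf·T⁴ with A_surf = A = 0.7490 m².
T⁴ = 267.1/(0.40·5.67×10⁻⁸·0.7490) = 1.572×10¹⁰ K⁴.

T ≈ 354 K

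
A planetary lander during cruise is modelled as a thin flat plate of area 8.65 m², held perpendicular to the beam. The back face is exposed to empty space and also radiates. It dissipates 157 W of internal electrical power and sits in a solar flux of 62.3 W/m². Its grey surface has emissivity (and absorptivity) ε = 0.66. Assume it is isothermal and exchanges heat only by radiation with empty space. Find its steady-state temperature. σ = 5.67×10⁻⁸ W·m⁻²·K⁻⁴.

T ≈ 168 K

At steady state, absorbed solar power + internal power = radiated power.
Absorbed: α·S·A_cross = 0.66·62.3·8.650 = 355.7 W (cross-section A).
Total input = 355.7 + 157 = 512.7 W.
Radiated: εσ·A_surf·T⁴ with A_surf = 2A = 17.30 m².
T⁴ = 512.7/(0.66·5.67×10⁻⁸·17.30) = 7.919×10⁸ K⁴.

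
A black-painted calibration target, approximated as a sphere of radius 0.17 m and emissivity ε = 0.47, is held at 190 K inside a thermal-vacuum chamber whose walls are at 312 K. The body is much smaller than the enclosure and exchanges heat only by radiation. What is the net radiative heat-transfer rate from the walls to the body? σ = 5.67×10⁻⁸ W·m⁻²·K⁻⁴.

For a small grey body in a large enclosure: P_net = εσA(T_body⁴ − T_wall⁴).
A = 4πr² = 0.3632 m²; T_body⁴ − T_wall⁴ = 1.303×10⁹ − 9.476×10⁹ = -8.173×10⁹ K⁴.
|P_net| = 0.47·5.67×10⁻⁸·0.3632·8.173×10⁹.

P_net ≈ 79.1 W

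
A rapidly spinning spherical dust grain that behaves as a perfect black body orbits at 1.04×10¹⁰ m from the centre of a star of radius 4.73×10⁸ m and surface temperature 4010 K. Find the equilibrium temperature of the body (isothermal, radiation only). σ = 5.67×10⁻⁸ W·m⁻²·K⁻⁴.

The star's surface emits σT_*⁴; at distance d the flux is S = σT_*⁴(R_*/d)².
S = 5.67×10⁻⁸·(4010)⁴·(4.73×10⁸/1.04×10¹⁰)² = 30330 W/m².
For an isothermal sphere T⁴ = (1−a)S/(4σ) = 1.337×10¹¹ K⁴.

T ≈ 605 K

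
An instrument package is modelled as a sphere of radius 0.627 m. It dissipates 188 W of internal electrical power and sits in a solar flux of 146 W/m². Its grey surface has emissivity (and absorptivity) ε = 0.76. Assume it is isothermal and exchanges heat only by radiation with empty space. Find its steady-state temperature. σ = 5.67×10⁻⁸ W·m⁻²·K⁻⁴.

T ≈ 198 K

At steady state, absorbed solar power + internal power = radiated power.
Absorbed: α·S·A_cross = 0.76·146·1.235 = 137.0 W (cross-section πr²).
Total input = 137.0 + 188 = 325.0 W.
Radiated: εσ·A_surf·T⁴ with A_surf = 4πr² = 4.940 m².
T⁴ = 325.0/(0.76·5.67×10⁻⁸·4.940) = 1.527×10⁹ K⁴.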